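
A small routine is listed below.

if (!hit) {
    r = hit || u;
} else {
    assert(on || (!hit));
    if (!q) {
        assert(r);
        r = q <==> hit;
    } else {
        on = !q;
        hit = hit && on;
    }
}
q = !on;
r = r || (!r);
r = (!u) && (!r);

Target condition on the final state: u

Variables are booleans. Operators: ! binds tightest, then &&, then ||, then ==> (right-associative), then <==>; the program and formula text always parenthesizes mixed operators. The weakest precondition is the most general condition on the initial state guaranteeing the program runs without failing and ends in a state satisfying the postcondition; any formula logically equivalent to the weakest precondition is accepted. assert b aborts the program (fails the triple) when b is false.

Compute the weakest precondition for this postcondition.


Working backward. After the program, u must hold.
Before r := (!u) && (!r): u
Before r := r || (!r): u
Before q := !on: u
Then branch requires u; else branch requires (on || (!hit)) && ((!q) ==> (r && u)) && (q ==> u).
Before the if: ((!hit) ==> u) && (hit ==> ((on || (!hit)) && ((!q) ==> (r && u)) && (q ==> u)))
Answer: WP = ((!hit) ==> u) && (hit ==> ((on || (!hit)) && ((!q) ==> (r && u)) && (q ==> u)))


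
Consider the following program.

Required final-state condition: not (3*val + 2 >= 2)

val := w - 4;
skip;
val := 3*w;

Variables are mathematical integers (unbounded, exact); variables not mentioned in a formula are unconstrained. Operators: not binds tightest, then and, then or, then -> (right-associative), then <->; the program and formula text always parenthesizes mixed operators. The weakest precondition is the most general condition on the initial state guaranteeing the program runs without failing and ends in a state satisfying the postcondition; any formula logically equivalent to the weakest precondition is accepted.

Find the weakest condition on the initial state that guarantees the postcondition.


Working backward. After the program, the postcondition not (3*val + 2 >= 2) must hold; in canonical form it is not (3*val >= 0).
Before val := 3*w: not (9*w >= 0)
Before skip: not (9*w >= 0)
Before val := w - 4: not (9*w >= 0)
Answer: WP = not (9*w >= 0)


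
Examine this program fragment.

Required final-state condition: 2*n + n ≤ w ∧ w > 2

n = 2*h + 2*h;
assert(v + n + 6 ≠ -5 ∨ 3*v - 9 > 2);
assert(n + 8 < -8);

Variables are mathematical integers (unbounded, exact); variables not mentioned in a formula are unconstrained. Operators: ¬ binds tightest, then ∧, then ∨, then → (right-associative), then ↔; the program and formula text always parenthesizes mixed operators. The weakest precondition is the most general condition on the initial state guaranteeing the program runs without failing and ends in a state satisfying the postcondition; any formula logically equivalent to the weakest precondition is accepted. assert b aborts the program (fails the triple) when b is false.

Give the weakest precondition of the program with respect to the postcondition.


Working backward. After the program, the postcondition 2*n + n ≤ w ∧ w > 2 must hold; in canonical form it is 3*n ≤ w ∧ w > 2.
Before assert n + 8 < -8: n < -16 ∧ 3*n ≤ w ∧ w > 2
Before assert v + n + 6 ≠ -5 ∨ 3*v - 9 > 2: (n + v ≠ -11 ∨ 3*v > 11) ∧ n < -16 ∧ 3*n ≤ w ∧ w > 2
Before n := 2*h + 2*h: (4*h + v ≠ -11 ∨ 3*v > 11) ∧ 4*h < -16 ∧ 12*h ≤ w ∧ w > 2
Answer: WP = (4*h + v ≠ -11 ∨ 3*v > 11) ∧ 4*h < -16 ∧ 12*h ≤ w ∧ w > 2


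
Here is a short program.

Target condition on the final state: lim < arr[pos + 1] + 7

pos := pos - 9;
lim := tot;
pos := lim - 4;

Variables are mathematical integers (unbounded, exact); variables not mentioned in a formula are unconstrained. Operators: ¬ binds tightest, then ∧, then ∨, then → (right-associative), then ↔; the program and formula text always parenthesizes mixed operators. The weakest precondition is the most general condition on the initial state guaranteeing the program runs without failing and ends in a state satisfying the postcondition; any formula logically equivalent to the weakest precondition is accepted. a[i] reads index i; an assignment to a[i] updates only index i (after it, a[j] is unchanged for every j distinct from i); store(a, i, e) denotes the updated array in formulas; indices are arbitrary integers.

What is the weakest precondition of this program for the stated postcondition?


Working backward. After the program, lim < arr[pos + 1] + 7 must hold.
Before pos := lim - 4: lim < arr[lim - 3] + 7
Before lim := tot: tot < arr[tot - 3] + 7
Before pos := pos - 9: tot < arr[tot - 3] + 7
Answer: WP = tot < arr[tot - 3] + 7


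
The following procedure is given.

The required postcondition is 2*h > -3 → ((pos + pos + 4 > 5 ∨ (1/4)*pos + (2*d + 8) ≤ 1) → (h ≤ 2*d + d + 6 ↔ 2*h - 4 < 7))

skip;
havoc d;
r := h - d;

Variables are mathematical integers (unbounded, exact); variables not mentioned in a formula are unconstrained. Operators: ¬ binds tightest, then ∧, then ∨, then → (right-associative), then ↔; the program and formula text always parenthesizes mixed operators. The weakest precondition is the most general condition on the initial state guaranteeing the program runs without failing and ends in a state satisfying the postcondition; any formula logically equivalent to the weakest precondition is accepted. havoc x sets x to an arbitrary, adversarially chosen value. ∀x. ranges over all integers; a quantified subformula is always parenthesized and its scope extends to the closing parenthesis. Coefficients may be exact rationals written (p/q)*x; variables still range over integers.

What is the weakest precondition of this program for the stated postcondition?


Working backward. After the program, the postcondition 2*h > -3 → ((pos + pos + 4 > 5 ∨ (1/4)*pos + (2*d + 8) ≤ 1) → (h ≤ 2*d + d + 6 ↔ 2*h - 4 < 7)) must hold; in canonical form it is 2*h > -3 → ((2*pos > 1 ∨ 2*d + (1/4)*pos ≤ -7) → (h ≤ 3*d + 6 ↔ 2*h < 11)).
Before r := h - d: 2*h > -3 → ((2*pos > 1 ∨ 2*d + (1/4)*pos ≤ -7) → (h ≤ 3*d + 6 ↔ 2*h < 11))
Before havoc d: ∀d_1. (2*h > -3 → ((2*pos > 1 ∨ 2*d_1 + (1/4)*pos ≤ -7) → (h ≤ 3*d_1 + 6 ↔ 2*h < 11)))
Before skip: ∀d_1. (2*h > -3 → ((2*pos > 1 ∨ 2*d_1 + (1/4)*pos ≤ -7) → (h ≤ 3*d_1 + 6 ↔ 2*h < 11)))
Answer: WP = ∀d_1. (2*h > -3 → ((2*pos > 1 ∨ 2*d_1 + (1/4)*pos ≤ -7) → (h ≤ 3*d_1 + 6 ↔ 2*h < 11)))


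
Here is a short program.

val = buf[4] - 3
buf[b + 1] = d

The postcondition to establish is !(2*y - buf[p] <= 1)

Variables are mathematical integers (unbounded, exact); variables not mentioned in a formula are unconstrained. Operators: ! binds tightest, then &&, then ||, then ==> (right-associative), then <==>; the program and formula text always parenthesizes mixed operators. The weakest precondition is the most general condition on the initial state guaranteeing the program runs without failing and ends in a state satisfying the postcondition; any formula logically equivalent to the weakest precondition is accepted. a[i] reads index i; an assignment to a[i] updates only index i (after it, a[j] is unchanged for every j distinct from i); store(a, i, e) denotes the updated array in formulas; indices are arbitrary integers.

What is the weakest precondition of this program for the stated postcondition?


Working backward. After the program, the postcondition !(2*y - buf[p] <= 1) must hold; in canonical form it is !(2*y <= buf[p] + 1).
Before buf[b + 1] := d: !(2*y <= store(buf, b + 1, d)[p] + 1)
Before val := buf[4] - 3: !(2*y <= store(buf, b + 1, d)[p] + 1)
Answer: WP = !(2*y <= store(buf, b + 1, d)[p] + 1)


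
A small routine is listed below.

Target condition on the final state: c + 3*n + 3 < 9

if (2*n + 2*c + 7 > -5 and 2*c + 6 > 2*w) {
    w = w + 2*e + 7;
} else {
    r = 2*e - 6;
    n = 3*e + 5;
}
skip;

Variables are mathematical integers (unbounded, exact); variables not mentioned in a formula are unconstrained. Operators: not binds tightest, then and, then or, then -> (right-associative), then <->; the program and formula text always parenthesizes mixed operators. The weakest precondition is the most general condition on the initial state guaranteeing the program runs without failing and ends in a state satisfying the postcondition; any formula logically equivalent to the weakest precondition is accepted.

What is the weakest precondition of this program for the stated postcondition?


Working backward. After the program, the postcondition c + 3*n + 3 < 9 must hold; in canonical form it is c + 3*n < 6.
Before skip: c + 3*n < 6
Then branch requires c + 3*n < 6; else branch requires c + 9*e < -9.
Before the if: ((2*c + 2*n > -12 and 2*c > 2*w - 6) -> c + 3*n < 6) and ((not (2*c + 2*n > -12 and 2*c > 2*w - 6)) -> c + 9*e < -9)
Answer: WP = ((2*c + 2*n > -12 and 2*c > 2*w - 6) -> c + 3*n < 6) and ((not (2*c + 2*n > -12 and 2*c > 2*w - 6)) -> c + 9*e < -9)


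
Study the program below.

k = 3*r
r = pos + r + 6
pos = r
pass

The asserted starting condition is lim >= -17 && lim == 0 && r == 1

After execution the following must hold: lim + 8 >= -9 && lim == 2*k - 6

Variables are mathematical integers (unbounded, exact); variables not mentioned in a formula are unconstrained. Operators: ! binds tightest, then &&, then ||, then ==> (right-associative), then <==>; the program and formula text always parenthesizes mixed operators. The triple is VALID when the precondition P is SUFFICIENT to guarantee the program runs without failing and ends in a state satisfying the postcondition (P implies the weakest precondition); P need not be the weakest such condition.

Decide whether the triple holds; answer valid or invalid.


Working backward. After the program, the postcondition lim + 8 >= -9 && lim == 2*k - 6 must hold; in canonical form it is lim >= -17 && lim == 2*k - 6.
Before skip: lim >= -17 && lim == 2*k - 6
Before pos := r: lim >= -17 && lim == 2*k - 6
Before r := pos + r + 6: lim >= -17 && lim == 2*k - 6
Before k := 3*r: lim >= -17 && lim == 6*r - 6
The weakest precondition is lim >= -17 && lim == 6*r - 6.
Check whether lim >= -17 && lim == 0 && r == 1 implies it.
Every state satisfying the precondition satisfies the weakest precondition: the implication holds.
Answer: valid


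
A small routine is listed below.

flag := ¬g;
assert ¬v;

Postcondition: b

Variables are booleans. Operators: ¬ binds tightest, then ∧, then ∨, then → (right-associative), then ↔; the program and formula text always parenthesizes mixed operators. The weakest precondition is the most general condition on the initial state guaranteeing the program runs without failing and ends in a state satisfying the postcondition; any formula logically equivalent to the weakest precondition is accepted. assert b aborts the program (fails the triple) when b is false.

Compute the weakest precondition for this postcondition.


Working backward. After the program, b must hold.
Before assert ¬v: (¬v) ∧ b
Before flag := ¬g: (¬v) ∧ b
Answer: WP = (¬v) ∧ b


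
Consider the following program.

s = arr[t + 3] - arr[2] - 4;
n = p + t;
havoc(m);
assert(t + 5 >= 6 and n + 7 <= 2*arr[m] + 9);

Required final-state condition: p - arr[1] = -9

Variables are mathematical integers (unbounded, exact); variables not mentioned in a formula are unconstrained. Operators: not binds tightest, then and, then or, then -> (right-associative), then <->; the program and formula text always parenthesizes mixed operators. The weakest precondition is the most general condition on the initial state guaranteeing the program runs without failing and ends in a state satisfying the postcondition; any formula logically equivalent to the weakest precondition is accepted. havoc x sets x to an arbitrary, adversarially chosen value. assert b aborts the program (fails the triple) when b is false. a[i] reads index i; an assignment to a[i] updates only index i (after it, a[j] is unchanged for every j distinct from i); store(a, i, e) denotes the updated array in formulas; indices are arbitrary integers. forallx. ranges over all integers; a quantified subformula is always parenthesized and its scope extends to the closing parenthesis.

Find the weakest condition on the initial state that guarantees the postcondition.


Working backward. After the program, the postcondition p - arr[1] = -9 must hold; in canonical form it is p = arr[1] - 9.
Before assert t + 5 >= 6 and n + 7 <= 2*arr[m] + 9: t >= 1 and n <= 2*arr[m] + 2 and p = arr[1] - 9
Before havoc m: forall m_1. (t >= 1 and n <= 2*arr[m_1] + 2 and p = arr[1] - 9)
Before n := p + t: forall m_1. (t >= 1 and p + t <= 2*arr[m_1] + 2 and p = arr[1] - 9)
Before s := arr[t + 3] - arr[2] - 4: forall m_1. (t >= 1 and p + t <= 2*arr[m_1] + 2 and p = arr[1] - 9)
Answer: WP = forall m_1. (t >= 1 and p + t <= 2*arr[m_1] + 2 and p = arr[1] - 9)


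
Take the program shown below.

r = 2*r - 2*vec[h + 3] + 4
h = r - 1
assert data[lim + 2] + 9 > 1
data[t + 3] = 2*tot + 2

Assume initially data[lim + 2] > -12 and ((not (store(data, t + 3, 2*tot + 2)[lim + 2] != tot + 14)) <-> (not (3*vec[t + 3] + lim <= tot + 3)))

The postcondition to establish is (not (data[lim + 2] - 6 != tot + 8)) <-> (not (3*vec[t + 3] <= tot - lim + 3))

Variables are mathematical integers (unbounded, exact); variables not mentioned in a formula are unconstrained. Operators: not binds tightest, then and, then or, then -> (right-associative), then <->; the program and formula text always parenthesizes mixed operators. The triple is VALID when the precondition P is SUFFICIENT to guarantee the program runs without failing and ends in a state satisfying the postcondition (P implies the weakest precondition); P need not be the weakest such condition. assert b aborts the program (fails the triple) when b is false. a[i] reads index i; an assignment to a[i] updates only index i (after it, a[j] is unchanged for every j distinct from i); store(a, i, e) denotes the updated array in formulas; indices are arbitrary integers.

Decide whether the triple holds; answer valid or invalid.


Working backward. After the program, the postcondition (not (data[lim + 2] - 6 != tot + 8)) <-> (not (3*vec[t + 3] <= tot - lim + 3)) must hold; in canonical form it is (not (data[lim + 2] != tot + 14)) <-> (not (3*vec[t + 3] + lim <= tot + 3)).
Before data[t + 3] := 2*tot + 2: (not (store(data, t + 3, 2*tot + 2)[lim + 2] != tot + 14)) <-> (not (3*vec[t + 3] + lim <= tot + 3))
Before assert data[lim + 2] + 9 > 1: data[lim + 2] > -8 and ((not (store(data, t + 3, 2*tot + 2)[lim + 2] != tot + 14)) <-> (not (3*vec[t + 3] + lim <= tot + 3)))
Before h := r - 1: data[lim + 2] > -8 and ((not (store(data, t + 3, 2*tot + 2)[lim + 2] != tot + 14)) <-> (not (3*vec[t + 3] + lim <= tot + 3)))
Before r := 2*r - 2*vec[h + 3] + 4: data[lim + 2] > -8 and ((not (store(data, t + 3, 2*tot + 2)[lim + 2] != tot + 14)) <-> (not (3*vec[t + 3] + lim <= tot + 3)))
The weakest precondition is data[lim + 2] > -8 and ((not (store(data, t + 3, 2*tot + 2)[lim + 2] != tot + 14)) <-> (not (3*vec[t + 3] + lim <= tot + 3))).
Check whether data[lim + 2] > -12 and ((not (store(data, t + 3, 2*tot + 2)[lim + 2] != tot + 14)) <-> (not (3*vec[t + 3] + lim <= tot + 3))) implies it.
Countermodel: at the initial state data = {[2] = -8, [8] = 3, elsewhere 3}, lim = 0, t = 5, tot = -23, vec = {[2] = -7, [8] = -7, elsewhere -7}, the precondition holds but the weakest precondition fails.
Answer: invalid


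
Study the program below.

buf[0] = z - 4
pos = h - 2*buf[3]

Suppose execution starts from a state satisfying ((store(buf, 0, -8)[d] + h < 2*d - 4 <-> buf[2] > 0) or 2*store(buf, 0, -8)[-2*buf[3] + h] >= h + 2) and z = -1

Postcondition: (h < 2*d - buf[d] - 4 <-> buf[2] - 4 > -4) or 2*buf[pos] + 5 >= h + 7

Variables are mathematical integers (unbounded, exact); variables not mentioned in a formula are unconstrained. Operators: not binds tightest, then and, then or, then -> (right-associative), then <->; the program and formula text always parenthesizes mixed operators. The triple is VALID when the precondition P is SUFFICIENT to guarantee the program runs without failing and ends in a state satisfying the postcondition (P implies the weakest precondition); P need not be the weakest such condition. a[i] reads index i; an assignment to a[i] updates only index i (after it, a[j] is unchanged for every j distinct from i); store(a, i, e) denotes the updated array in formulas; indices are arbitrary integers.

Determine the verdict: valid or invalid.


Working backward. After the program, the postcondition (h < 2*d - buf[d] - 4 <-> buf[2] - 4 > -4) or 2*buf[pos] + 5 >= h + 7 must hold; in canonical form it is (buf[d] + h < 2*d - 4 <-> buf[2] > 0) or 2*buf[pos] >= h + 2.
Before pos := h - 2*buf[3]: (buf[d] + h < 2*d - 4 <-> buf[2] > 0) or 2*buf[-2*buf[3] + h] >= h + 2
Before buf[0] := z - 4: (store(buf, 0, z - 4)[d] + h < 2*d - 4 <-> buf[2] > 0) or 2*store(buf, 0, z - 4)[-2*buf[3] + h] >= h + 2
The weakest precondition is (store(buf, 0, z - 4)[d] + h < 2*d - 4 <-> buf[2] > 0) or 2*store(buf, 0, z - 4)[-2*buf[3] + h] >= h + 2.
Check whether ((store(buf, 0, -8)[d] + h < 2*d - 4 <-> buf[2] > 0) or 2*store(buf, 0, -8)[-2*buf[3] + h] >= h + 2) and z = -1 implies it.
Countermodel: at the initial state buf = {[0] = 4, [2] = 1, [3] = -40928, [81857] = -62, elsewhere 4}, d = 0, h = 1, z = -1, the precondition holds but the weakest precondition fails.
Answer: invalid


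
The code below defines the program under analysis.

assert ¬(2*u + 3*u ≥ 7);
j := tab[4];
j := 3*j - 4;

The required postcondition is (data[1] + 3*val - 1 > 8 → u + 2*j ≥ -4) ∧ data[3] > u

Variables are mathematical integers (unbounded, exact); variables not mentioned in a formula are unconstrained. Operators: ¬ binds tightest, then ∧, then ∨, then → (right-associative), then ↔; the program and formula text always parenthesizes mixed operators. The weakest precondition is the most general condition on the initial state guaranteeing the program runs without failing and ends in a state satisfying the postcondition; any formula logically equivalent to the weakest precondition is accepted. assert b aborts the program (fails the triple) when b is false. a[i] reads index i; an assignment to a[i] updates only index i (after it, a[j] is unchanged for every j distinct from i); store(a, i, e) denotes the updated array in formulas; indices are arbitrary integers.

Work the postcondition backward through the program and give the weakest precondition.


Working backward. After the program, the postcondition (data[1] + 3*val - 1 > 8 → u + 2*j ≥ -4) ∧ data[3] > u must hold; in canonical form it is (data[1] + 3*val > 9 → 2*j + u ≥ -4) ∧ data[3] > u.
Before j := 3*j - 4: (data[1] + 3*val > 9 → 6*j + u ≥ 4) ∧ data[3] > u
Before j := tab[4]: (data[1] + 3*val > 9 → 6*tab[4] + u ≥ 4) ∧ data[3] > u
Before assert ¬(2*u + 3*u ≥ 7): (¬(5*u ≥ 7)) ∧ (data[1] + 3*val > 9 → 6*tab[4] + u ≥ 4) ∧ data[3] > u
Answer: WP = (¬(5*u ≥ 7)) ∧ (data[1] + 3*val > 9 → 6*tab[4] + u ≥ 4) ∧ data[3] > u


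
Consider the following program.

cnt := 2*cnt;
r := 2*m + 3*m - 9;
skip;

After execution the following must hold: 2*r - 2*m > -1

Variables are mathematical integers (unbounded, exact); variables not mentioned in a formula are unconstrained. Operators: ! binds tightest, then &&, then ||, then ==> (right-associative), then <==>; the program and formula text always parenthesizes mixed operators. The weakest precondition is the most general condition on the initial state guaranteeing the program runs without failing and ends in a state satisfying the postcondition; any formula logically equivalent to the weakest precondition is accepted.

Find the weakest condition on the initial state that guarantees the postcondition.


Working backward. After the program, the postcondition 2*r - 2*m > -1 must hold; in canonical form it is 2*r > 2*m - 1.
Before skip: 2*r > 2*m - 1
Before r := 2*m + 3*m - 9: 8*m > 17
Before cnt := 2*cnt: 8*m > 17
Answer: WP = 8*m > 17


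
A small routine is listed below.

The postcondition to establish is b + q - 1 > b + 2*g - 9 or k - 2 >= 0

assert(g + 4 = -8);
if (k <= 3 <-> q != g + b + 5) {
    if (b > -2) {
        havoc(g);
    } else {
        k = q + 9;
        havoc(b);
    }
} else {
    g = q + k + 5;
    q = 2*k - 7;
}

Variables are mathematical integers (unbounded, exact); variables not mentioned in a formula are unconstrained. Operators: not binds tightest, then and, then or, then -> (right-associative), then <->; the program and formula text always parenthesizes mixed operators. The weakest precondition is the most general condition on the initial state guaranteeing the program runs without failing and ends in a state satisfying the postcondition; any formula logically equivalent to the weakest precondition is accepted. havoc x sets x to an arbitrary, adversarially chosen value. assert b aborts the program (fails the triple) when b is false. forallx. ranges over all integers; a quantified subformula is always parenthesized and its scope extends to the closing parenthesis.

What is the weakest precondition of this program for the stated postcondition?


Working backward. After the program, the postcondition b + q - 1 > b + 2*g - 9 or k - 2 >= 0 must hold; in canonical form it is q > 2*g - 8 or k >= 2.
Then branch requires (b > -2 -> (forall g_1. (q > 2*g_1 - 8 or k >= 2))) and ((not (b > -2)) -> (q > 2*g - 8 or q >= -7)); else branch requires 2*q < -9 or k >= 2.
Before the if: ((k <= 3 <-> q != b + g + 5) -> ((b > -2 -> (forall g_1. (q > 2*g_1 - 8 or k >= 2))) and ((not (b > -2)) -> (q > 2*g - 8 or q >= -7)))) and ((not (k <= 3 <-> q != b + g + 5)) -> (2*q < -9 or k >= 2))
Before assert g + 4 = -8: g = -12 and ((k <= 3 <-> q != b + g + 5) -> ((b > -2 -> (forall g_1. (q > 2*g_1 - 8 or k >= 2))) and ((not (b > -2)) -> (q > 2*g - 8 or q >= -7)))) and ((not (k <= 3 <-> q != b + g + 5)) -> (2*q < -9 or k >= 2))
Answer: WP = g = -12 and ((k <= 3 <-> q != b + g + 5) -> ((b > -2 -> (forall g_1. (q > 2*g_1 - 8 or k >= 2))) and ((not (b > -2)) -> (q > 2*g - 8 or q >= -7)))) and ((not (k <= 3 <-> q != b + g + 5)) -> (2*q < -9 or k >= 2))


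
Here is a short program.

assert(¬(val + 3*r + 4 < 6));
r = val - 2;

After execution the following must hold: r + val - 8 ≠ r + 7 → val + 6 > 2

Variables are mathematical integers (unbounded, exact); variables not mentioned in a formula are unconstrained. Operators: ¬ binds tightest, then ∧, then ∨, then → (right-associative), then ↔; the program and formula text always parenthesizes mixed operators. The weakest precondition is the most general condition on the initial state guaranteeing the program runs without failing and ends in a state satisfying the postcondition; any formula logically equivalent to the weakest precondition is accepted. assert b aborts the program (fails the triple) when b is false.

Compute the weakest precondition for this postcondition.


Working backward. After the program, the postcondition r + val - 8 ≠ r + 7 → val + 6 > 2 must hold; in canonical form it is val ≠ 15 → val > -4.
Before r := val - 2: val ≠ 15 → val > -4
Before assert ¬(val + 3*r + 4 < 6): (¬(3*r + val < 2)) ∧ (val ≠ 15 → val > -4)
Answer: WP = (¬(3*r + val < 2)) ∧ (val ≠ 15 → val > -4)


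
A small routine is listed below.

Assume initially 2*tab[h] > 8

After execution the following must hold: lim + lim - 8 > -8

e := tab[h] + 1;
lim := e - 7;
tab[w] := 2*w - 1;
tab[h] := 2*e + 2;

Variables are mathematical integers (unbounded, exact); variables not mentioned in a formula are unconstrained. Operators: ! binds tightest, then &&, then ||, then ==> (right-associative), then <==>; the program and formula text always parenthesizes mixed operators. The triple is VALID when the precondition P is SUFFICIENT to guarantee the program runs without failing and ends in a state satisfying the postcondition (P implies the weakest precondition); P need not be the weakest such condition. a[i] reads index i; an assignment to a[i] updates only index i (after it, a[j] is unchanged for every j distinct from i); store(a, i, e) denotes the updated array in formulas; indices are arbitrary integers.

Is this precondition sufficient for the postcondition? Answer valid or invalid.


Working backward. After the program, the postcondition lim + lim - 8 > -8 must hold; in canonical form it is 2*lim > 0.
Before tab[h] := 2*e + 2: 2*lim > 0
Before tab[w] := 2*w - 1: 2*lim > 0
Before lim := e - 7: 2*e > 14
Before e := tab[h] + 1: 2*tab[h] > 12
The weakest precondition is 2*tab[h] > 12.
Check whether 2*tab[h] > 8 implies it.
Countermodel: at the initial state h = 0, tab = {[0] = 5, elsewhere 5}, the precondition holds but the weakest precondition fails.
Answer: invalid


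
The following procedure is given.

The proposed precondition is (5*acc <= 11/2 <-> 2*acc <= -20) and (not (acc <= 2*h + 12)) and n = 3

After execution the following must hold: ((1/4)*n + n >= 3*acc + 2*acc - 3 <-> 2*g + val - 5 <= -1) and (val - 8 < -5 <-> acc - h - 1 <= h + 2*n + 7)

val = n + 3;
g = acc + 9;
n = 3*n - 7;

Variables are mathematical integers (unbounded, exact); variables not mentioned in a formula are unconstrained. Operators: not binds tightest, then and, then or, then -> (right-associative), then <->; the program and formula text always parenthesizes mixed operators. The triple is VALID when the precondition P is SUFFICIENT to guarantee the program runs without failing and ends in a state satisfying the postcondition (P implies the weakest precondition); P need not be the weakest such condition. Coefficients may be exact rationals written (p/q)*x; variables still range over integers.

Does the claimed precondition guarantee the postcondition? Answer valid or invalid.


Working backward. After the program, the postcondition ((1/4)*n + n >= 3*acc + 2*acc - 3 <-> 2*g + val - 5 <= -1) and (val - 8 < -5 <-> acc - h - 1 <= h + 2*n + 7) must hold; in canonical form it is ((5/4)*n >= 5*acc - 3 <-> 2*g + val <= 4) and (val < 3 <-> acc <= 2*h + 2*n + 8).
Before n := 3*n - 7: ((15/4)*n >= 5*acc + 23/4 <-> 2*g + val <= 4) and (val < 3 <-> acc <= 2*h + 6*n - 6)
Before g := acc + 9: ((15/4)*n >= 5*acc + 23/4 <-> 2*acc + val <= -14) and (val < 3 <-> acc <= 2*h + 6*n - 6)
Before val := n + 3: ((15/4)*n >= 5*acc + 23/4 <-> 2*acc + n <= -17) and (n < 0 <-> acc <= 2*h + 6*n - 6)
The weakest precondition is ((15/4)*n >= 5*acc + 23/4 <-> 2*acc + n <= -17) and (n < 0 <-> acc <= 2*h + 6*n - 6).
Check whether (5*acc <= 11/2 <-> 2*acc <= -20) and (not (acc <= 2*h + 12)) and n = 3 implies it.
Every state satisfying the precondition satisfies the weakest precondition: the implication holds.
Answer: valid


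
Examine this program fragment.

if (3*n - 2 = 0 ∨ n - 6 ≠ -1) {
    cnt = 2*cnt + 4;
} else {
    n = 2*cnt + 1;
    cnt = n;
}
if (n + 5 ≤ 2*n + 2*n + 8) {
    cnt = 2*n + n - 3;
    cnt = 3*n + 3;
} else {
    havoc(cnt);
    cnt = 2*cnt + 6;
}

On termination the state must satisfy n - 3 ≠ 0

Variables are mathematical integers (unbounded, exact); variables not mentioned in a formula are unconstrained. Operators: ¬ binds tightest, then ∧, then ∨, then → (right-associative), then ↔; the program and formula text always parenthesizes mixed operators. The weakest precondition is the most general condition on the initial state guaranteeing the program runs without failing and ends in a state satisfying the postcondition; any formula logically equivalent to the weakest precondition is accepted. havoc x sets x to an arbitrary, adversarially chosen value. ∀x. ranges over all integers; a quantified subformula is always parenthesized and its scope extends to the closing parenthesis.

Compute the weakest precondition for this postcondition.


Working backward. After the program, the postcondition n - 3 ≠ 0 must hold; in canonical form it is n ≠ 3.
Then branch requires n ≠ 3; else branch requires n ≠ 3.
Before the if: (3*n ≥ -3 → n ≠ 3) ∧ ((¬(3*n ≥ -3)) → n ≠ 3)
Then branch requires (3*n ≥ -3 → n ≠ 3) ∧ ((¬(3*n ≥ -3)) → n ≠ 3); else branch requires (6*cnt ≥ -6 → 2*cnt ≠ 2) ∧ ((¬(6*cnt ≥ -6)) → 2*cnt ≠ 2).
Before the if: ((3*n = 2 ∨ n ≠ 5) → ((3*n ≥ -3 → n ≠ 3) ∧ ((¬(3*n ≥ -3)) → n ≠ 3))) ∧ ((¬(3*n = 2 ∨ n ≠ 5)) → ((6*cnt ≥ -6 → 2*cnt ≠ 2) ∧ ((¬(6*cnt ≥ -6)) → 2*cnt ≠ 2)))
Answer: WP = ((3*n = 2 ∨ n ≠ 5) → ((3*n ≥ -3 → n ≠ 3) ∧ ((¬(3*n ≥ -3)) → n ≠ 3))) ∧ ((¬(3*n = 2 ∨ n ≠ 5)) → ((6*cnt ≥ -6 → 2*cnt ≠ 2) ∧ ((¬(6*cnt ≥ -6)) → 2*cnt ≠ 2)))


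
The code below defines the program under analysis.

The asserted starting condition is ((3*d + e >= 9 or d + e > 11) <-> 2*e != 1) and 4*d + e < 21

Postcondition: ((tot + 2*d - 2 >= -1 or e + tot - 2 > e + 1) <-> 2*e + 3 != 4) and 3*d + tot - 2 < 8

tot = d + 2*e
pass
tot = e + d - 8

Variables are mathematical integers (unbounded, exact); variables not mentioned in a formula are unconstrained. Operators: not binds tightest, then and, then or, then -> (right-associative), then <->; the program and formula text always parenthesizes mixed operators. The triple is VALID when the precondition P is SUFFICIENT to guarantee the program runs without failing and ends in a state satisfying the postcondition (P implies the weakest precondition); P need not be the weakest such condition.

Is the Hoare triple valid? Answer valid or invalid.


Working backward. After the program, the postcondition ((tot + 2*d - 2 >= -1 or e + tot - 2 > e + 1) <-> 2*e + 3 != 4) and 3*d + tot - 2 < 8 must hold; in canonical form it is ((2*d + tot >= 1 or tot > 3) <-> 2*e != 1) and 3*d + tot < 10.
Before tot := e + d - 8: ((3*d + e >= 9 or d + e > 11) <-> 2*e != 1) and 4*d + e < 18
Before skip: ((3*d + e >= 9 or d + e > 11) <-> 2*e != 1) and 4*d + e < 18
Before tot := d + 2*e: ((3*d + e >= 9 or d + e > 11) <-> 2*e != 1) and 4*d + e < 18
The weakest precondition is ((3*d + e >= 9 or d + e > 11) <-> 2*e != 1) and 4*d + e < 18.
Check whether ((3*d + e >= 9 or d + e > 11) <-> 2*e != 1) and 4*d + e < 21 implies it.
Countermodel: at the initial state d = 2, e = 10, the precondition holds but the weakest precondition fails.
Answer: invalid


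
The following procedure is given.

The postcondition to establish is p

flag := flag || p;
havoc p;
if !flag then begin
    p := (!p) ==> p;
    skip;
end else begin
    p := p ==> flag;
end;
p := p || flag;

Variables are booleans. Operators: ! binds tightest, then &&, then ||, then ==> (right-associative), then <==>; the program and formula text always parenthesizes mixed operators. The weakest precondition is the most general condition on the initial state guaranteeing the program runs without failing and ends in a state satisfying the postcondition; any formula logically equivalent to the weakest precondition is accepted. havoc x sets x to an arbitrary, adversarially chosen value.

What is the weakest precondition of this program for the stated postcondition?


Working backward. After the program, p must hold.
Before p := p || flag: p || flag
Then branch requires ((!p) ==> p) || flag; else branch requires (p ==> flag) || flag.
Before the if: ((!flag) ==> (((!p) ==> p) || flag)) && (flag ==> ((p ==> flag) || flag))
Before havoc p: (!flag) ==> flag
Before flag := flag || p: (!(flag || p)) ==> (flag || p)
Answer: WP = (!(flag || p)) ==> (flag || p)


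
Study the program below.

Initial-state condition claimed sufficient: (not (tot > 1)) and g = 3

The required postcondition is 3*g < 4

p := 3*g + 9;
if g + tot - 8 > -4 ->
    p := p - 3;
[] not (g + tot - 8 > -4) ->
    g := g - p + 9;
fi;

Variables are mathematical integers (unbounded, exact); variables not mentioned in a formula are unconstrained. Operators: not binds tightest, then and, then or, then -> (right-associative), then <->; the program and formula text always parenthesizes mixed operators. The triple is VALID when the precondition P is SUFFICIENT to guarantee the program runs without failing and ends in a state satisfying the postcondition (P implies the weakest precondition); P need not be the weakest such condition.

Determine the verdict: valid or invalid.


Working backward. After the program, 3*g < 4 must hold.
Then branch requires 3*g < 4; else branch requires 3*g < 3*p - 23.
Before the if: (g + tot > 4 -> 3*g < 4) and ((not (g + tot > 4)) -> 3*g < 3*p - 23)
Before p := 3*g + 9: (g + tot > 4 -> 3*g < 4) and ((not (g + tot > 4)) -> 6*g > -4)
The weakest precondition is (g + tot > 4 -> 3*g < 4) and ((not (g + tot > 4)) -> 6*g > -4).
Check whether (not (tot > 1)) and g = 3 implies it.
Every state satisfying the precondition satisfies the weakest precondition: the implication holds.
Answer: valid


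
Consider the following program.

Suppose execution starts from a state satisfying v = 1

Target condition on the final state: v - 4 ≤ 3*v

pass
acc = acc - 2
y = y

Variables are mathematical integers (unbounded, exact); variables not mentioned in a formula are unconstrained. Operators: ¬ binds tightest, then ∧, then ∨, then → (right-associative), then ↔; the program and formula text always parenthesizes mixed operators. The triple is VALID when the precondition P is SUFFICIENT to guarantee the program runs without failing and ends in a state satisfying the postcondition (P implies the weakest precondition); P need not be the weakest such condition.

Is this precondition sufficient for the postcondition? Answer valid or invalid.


Working backward. After the program, the postcondition v - 4 ≤ 3*v must hold; in canonical form it is 2*v ≥ -4.
Before y := y: 2*v ≥ -4
Before acc := acc - 2: 2*v ≥ -4
Before skip: 2*v ≥ -4
The weakest precondition is 2*v ≥ -4.
Check whether v = 1 implies it.
Every state satisfying the precondition satisfies the weakest precondition: the implication holds.
Answer: valid


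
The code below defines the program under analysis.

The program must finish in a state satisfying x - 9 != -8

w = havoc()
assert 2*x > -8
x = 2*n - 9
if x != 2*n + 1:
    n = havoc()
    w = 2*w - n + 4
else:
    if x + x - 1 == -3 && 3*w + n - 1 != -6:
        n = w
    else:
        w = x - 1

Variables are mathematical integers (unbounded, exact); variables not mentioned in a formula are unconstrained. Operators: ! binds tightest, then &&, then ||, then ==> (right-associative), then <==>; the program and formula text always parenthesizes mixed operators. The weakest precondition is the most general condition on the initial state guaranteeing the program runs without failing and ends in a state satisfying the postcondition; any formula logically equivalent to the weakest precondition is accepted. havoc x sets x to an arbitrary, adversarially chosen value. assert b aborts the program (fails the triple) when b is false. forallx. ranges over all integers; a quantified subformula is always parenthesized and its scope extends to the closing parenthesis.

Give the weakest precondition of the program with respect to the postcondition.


Working backward. After the program, the postcondition x - 9 != -8 must hold; in canonical form it is x != 1.
Then branch requires x != 1; else branch requires ((2*x == -2 && n + 3*w != -5) ==> x != 1) && ((!(2*x == -2 && n + 3*w != -5)) ==> x != 1).
Before the if: (x != 2*n + 1 ==> x != 1) && ((!(x != 2*n + 1)) ==> (((2*x == -2 && n + 3*w != -5) ==> x != 1) && ((!(2*x == -2 && n + 3*w != -5)) ==> x != 1)))
Before x := 2*n - 9: 2*n != 10
Before assert 2*x > -8: 2*x > -8 && 2*n != 10
Before havoc w: 2*x > -8 && 2*n != 10
Answer: WP = 2*x > -8 && 2*n != 10


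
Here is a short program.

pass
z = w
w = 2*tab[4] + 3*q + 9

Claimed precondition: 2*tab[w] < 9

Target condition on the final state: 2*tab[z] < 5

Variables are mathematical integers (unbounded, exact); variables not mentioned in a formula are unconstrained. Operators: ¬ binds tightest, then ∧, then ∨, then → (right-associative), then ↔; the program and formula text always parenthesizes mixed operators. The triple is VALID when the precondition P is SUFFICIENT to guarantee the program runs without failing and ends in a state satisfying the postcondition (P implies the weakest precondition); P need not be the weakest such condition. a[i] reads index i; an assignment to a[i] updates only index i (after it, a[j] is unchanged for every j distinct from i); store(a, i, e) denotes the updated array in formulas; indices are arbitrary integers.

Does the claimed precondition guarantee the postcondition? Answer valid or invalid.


Working backward. After the program, 2*tab[z] < 5 must hold.
Before w := 2*tab[4] + 3*q + 9: 2*tab[z] < 5
Before z := w: 2*tab[w] < 5
Before skip: 2*tab[w] < 5
The weakest precondition is 2*tab[w] < 5.
Check whether 2*tab[w] < 9 implies it.
Countermodel: at the initial state tab = {[0] = 3, elsewhere 3}, w = 0, the precondition holds but the weakest precondition fails.
Answer: invalid


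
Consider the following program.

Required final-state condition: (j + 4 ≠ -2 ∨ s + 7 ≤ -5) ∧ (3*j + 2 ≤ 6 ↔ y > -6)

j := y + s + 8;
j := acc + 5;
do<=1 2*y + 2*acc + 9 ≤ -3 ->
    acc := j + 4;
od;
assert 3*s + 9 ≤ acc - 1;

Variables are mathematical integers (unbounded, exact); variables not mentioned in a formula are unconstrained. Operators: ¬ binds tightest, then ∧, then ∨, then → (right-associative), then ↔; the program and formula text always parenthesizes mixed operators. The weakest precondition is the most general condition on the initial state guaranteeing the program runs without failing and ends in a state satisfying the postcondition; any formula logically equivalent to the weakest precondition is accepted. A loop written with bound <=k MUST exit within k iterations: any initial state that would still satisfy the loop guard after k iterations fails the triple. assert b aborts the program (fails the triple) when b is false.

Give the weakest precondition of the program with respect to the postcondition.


Working backward. After the program, the postcondition (j + 4 ≠ -2 ∨ s + 7 ≤ -5) ∧ (3*j + 2 ≤ 6 ↔ y > -6) must hold; in canonical form it is (j ≠ -6 ∨ s ≤ -12) ∧ (3*j ≤ 4 ↔ y > -6).
Before assert 3*s + 9 ≤ acc - 1: 3*s ≤ acc - 10 ∧ (j ≠ -6 ∨ s ≤ -12) ∧ (3*j ≤ 4 ↔ y > -6)
Before the loop (bound <=1), unroll the exhaustion recursion (WP_0 = exit-now case; WP_j = one more guarded iteration, up to j = 1):
  WP_0: (¬(2*acc + 2*y ≤ -12)) ∧ 3*s ≤ acc - 10 ∧ (j ≠ -6 ∨ s ≤ -12) ∧ (3*j ≤ 4 ↔ y > -6)
  WP_1: (2*acc + 2*y ≤ -12 → ((¬(2*j + 2*y ≤ -20)) ∧ 3*s ≤ j - 6 ∧ (j ≠ -6 ∨ s ≤ -12) ∧ (3*j ≤ 4 ↔ y > -6))) ∧ ((¬(2*acc + 2*y ≤ -12)) → (3*s ≤ acc - 10 ∧ (j ≠ -6 ∨ s ≤ -12) ∧ (3*j ≤ 4 ↔ y > -6)))
So before the loop: (2*acc + 2*y ≤ -12 → ((¬(2*j + 2*y ≤ -20)) ∧ 3*s ≤ j - 6 ∧ (j ≠ -6 ∨ s ≤ -12) ∧ (3*j ≤ 4 ↔ y > -6))) ∧ ((¬(2*acc + 2*y ≤ -12)) → (3*s ≤ acc - 10 ∧ (j ≠ -6 ∨ s ≤ -12) ∧ (3*j ≤ 4 ↔ y > -6)))
Before j := acc + 5: (2*acc + 2*y ≤ -12 → ((¬(2*acc + 2*y ≤ -30)) ∧ 3*s ≤ acc - 1 ∧ (acc ≠ -11 ∨ s ≤ -12) ∧ (3*acc ≤ -11 ↔ y > -6))) ∧ ((¬(2*acc + 2*y ≤ -12)) → (3*s ≤ acc - 10 ∧ (acc ≠ -11 ∨ s ≤ -12) ∧ (3*acc ≤ -11 ↔ y > -6)))
Before j := y + s + 8: (2*acc + 2*y ≤ -12 → ((¬(2*acc + 2*y ≤ -30)) ∧ 3*s ≤ acc - 1 ∧ (acc ≠ -11 ∨ s ≤ -12) ∧ (3*acc ≤ -11 ↔ y > -6))) ∧ ((¬(2*acc + 2*y ≤ -12)) → (3*s ≤ acc - 10 ∧ (acc ≠ -11 ∨ s ≤ -12) ∧ (3*acc ≤ -11 ↔ y > -6)))
Answer: WP = (2*acc + 2*y ≤ -12 → ((¬(2*acc + 2*y ≤ -30)) ∧ 3*s ≤ acc - 1 ∧ (acc ≠ -11 ∨ s ≤ -12) ∧ (3*acc ≤ -11 ↔ y > -6))) ∧ ((¬(2*acc + 2*y ≤ -12)) → (3*s ≤ acc - 10 ∧ (acc ≠ -11 ∨ s ≤ -12) ∧ (3*acc ≤ -11 ↔ y > -6)))


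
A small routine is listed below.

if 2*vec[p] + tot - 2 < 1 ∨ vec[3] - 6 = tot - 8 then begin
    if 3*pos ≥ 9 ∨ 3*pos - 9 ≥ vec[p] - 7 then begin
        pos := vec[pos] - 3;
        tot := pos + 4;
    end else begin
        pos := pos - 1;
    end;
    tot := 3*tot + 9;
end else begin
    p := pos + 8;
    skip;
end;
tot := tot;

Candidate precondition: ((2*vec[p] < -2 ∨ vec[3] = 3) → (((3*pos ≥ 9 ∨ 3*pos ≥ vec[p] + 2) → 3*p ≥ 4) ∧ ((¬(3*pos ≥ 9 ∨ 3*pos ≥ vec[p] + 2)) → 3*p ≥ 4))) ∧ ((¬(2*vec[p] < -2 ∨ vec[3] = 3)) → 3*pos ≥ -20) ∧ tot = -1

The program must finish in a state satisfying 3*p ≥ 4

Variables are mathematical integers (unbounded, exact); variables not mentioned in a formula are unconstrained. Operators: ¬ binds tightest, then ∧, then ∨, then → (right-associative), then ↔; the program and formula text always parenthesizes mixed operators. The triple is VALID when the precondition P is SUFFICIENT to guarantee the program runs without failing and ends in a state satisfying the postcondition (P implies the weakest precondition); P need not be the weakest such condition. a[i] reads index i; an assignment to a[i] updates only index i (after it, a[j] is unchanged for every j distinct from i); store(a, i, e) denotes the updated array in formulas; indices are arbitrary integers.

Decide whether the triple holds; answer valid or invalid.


Working backward. After the program, 3*p ≥ 4 must hold.
Before tot := tot: 3*p ≥ 4
Then branch requires ((3*pos ≥ 9 ∨ 3*pos ≥ vec[p] + 2) → 3*p ≥ 4) ∧ ((¬(3*pos ≥ 9 ∨ 3*pos ≥ vec[p] + 2)) → 3*p ≥ 4); else branch requires 3*pos ≥ -20.
Before the if: ((2*vec[p] + tot < 3 ∨ vec[3] = tot - 2) → (((3*pos ≥ 9 ∨ 3*pos ≥ vec[p] + 2) → 3*p ≥ 4) ∧ ((¬(3*pos ≥ 9 ∨ 3*pos ≥ vec[p] + 2)) → 3*p ≥ 4))) ∧ ((¬(2*vec[p] + tot < 3 ∨ vec[3] = tot - 2)) → 3*pos ≥ -20)
The weakest precondition is ((2*vec[p] + tot < 3 ∨ vec[3] = tot - 2) → (((3*pos ≥ 9 ∨ 3*pos ≥ vec[p] + 2) → 3*p ≥ 4) ∧ ((¬(3*pos ≥ 9 ∨ 3*pos ≥ vec[p] + 2)) → 3*p ≥ 4))) ∧ ((¬(2*vec[p] + tot < 3 ∨ vec[3] = tot - 2)) → 3*pos ≥ -20).
Check whether ((2*vec[p] < -2 ∨ vec[3] = 3) → (((3*pos ≥ 9 ∨ 3*pos ≥ vec[p] + 2) → 3*p ≥ 4) ∧ ((¬(3*pos ≥ 9 ∨ 3*pos ≥ vec[p] + 2)) → 3*p ≥ 4))) ∧ ((¬(2*vec[p] < -2 ∨ vec[3] = 3)) → 3*pos ≥ -20) ∧ tot = -1 implies it.
Countermodel: at the initial state p = 7042, pos = -7, tot = -1, vec = {[3] = 3, [7042] = 2, elsewhere 3}, the precondition holds but the weakest precondition fails.
Answer: invalid
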